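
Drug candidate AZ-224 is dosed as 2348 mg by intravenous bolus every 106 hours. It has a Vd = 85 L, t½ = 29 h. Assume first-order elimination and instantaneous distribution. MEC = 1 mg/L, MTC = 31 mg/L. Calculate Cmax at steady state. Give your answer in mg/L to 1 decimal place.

30.0 mg/L

Over one 106-h interval, 106/29 ≈ 3.6552 half-lives elapse, leaving f ≈ 0.0794 of each dose.
At steady state, accumulation factor R = 1/(1 − e^(−kτ)) ≈ 1.0862.
Each bolus raises the concentration by D/Vd = 2348/85 ≈ 27.624 mg/L.
Steady-state peak Cmax,ss = C₀·R ≈ 27.624 × 1.0862 ≈ 30.005 mg/L.
Peak 30.0 mg/L vs MTC 31 mg/L: below toxic threshold.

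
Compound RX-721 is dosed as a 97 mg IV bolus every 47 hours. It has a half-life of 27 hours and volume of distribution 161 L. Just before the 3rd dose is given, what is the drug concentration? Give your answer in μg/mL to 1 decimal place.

f = (1/2)^(τ/t½) = (1/2)^(47/27) ≈ 0.2992.
C₀ = D/Vd = 97/161 ≈ 0.602 μg/mL.
Before the 3rd dose, 2 doses have been given. Superposition: Cmin = C₀·(f + f²).
≈ 0.602 × (0.2992 + 0.0895) ≈ 0.602 × 0.3887 ≈ 0.234 μg/mL.

0.2 μg/mL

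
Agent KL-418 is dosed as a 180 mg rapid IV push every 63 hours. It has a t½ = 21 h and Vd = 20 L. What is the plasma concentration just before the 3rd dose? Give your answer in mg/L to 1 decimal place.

1.3 mg/L

f = (1/2)^(τ/t½) = (1/2)^(63/21) ≈ 0.1250.
C₀ = D/Vd = 180/20 ≈ 9.000 mg/L.
Before the 3rd dose, 2 doses have been given. Superposition: Cmin = C₀·(f + f²).
≈ 9.000 × (0.1250 + 0.0156) ≈ 9.000 × 0.1406 ≈ 1.265 mg/L.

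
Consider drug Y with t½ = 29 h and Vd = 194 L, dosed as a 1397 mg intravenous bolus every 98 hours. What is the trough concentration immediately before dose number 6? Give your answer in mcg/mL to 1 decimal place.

f = (1/2)^(τ/t½) = (1/2)^(98/29) ≈ 0.0961.
C₀ = D/Vd = 1397/194 ≈ 7.201 mcg/mL.
Before the 6th dose, 5 doses have been given. Superposition: Cmin = C₀·(f + f² + … + f^5).
≈ 7.201 × (0.0961 + 0.0092 + 0.0009 + 0.0001 + 0.0000) ≈ 7.201 × 0.1063 ≈ 0.765 mcg/mL.

0.8 mcg/mL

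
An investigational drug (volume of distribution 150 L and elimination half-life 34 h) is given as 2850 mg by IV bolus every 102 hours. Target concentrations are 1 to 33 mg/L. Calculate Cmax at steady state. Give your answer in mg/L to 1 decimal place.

21.7 mg/L

The dosing interval is 3 half-lives, so f = 2^(−3) = 0.125.
At steady state, R = 1/(1 − 0.125) = 8/7.
Single-dose peak C₀ = D/Vd = 2850/150 = 19 mg/L.
Steady-state peak Cmax,ss = C₀·R = 19 × 8/7 ≈ 21.714 mg/L.
Peak 21.7 mg/L vs MTC 33 mg/L: below toxic threshold.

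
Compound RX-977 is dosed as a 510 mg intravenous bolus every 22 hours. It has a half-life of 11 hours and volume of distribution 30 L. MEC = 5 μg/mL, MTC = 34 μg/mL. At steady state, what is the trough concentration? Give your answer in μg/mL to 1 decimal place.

5.7 μg/mL

The dosing interval is 2 half-lives, so f = 2^(−2) = 0.25.
Accumulation ratio R = 1/(1 − f) = 1/0.75 = 4/3.
Single-dose peak C₀ = D/Vd = 510/30 = 17 μg/mL.
Steady-state peak Cmax,ss = C₀·R = 17 × 4/3 ≈ 22.667 μg/mL.
Steady-state trough Cmin,ss = Cmax,ss·f ≈ 22.667 × 0.25 ≈ 5.667 μg/mL.
Trough 5.7 μg/mL vs MEC 5 μg/mL: adequate.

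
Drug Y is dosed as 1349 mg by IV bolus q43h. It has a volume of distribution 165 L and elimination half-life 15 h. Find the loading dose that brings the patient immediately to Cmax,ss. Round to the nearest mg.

1563 mg

f = (1/2)^(43/15) ≈ 0.137103; accumulation ratio R = 1/(1−f) ≈ 1.15889.
Loading dose to hit Cmax,ss on first dose: D_load = D_maint·R ≈ 1349 × 1.15889 ≈ 1563.34 mg.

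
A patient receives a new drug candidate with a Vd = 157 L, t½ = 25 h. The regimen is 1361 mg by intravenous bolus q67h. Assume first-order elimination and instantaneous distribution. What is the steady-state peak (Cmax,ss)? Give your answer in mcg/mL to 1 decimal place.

10.3 mcg/mL

Over one 67-h interval, 67/25 ≈ 2.68 half-lives elapse, leaving f ≈ 0.1560 of each dose.
Accumulation ratio R = 1/(1 − f) ≈ 1/0.8440 ≈ 1.1848.
Each bolus raises the concentration by D/Vd = 1361/157 ≈ 8.669 mcg/mL.
Steady-state peak Cmax,ss = C₀·R ≈ 8.669 × 1.1848 ≈ 10.271 mcg/mL.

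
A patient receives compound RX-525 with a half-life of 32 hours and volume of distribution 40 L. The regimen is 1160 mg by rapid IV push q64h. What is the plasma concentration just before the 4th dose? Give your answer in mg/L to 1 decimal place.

9.5 mg/L

f = (1/2)^(τ/t½) = (1/2)^(64/32) ≈ 0.2500.
C₀ = D/Vd = 1160/40 ≈ 29.000 mg/L.
Before the 4th dose, 3 doses have been given. Superposition: Cmin = C₀·(f + f² + … + f^3).
≈ 29.000 × (0.2500 + 0.0625 + 0.0156) ≈ 29.000 × 0.3281 ≈ 9.515 mg/L.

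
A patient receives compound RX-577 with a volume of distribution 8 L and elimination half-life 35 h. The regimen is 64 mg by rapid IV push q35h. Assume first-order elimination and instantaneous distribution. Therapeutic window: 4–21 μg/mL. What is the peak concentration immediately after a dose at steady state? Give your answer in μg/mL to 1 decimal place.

16.0 μg/mL

The dosing interval is 1 half-life, so f = 2^(−1) = 0.5.
Accumulation ratio R = 1/(1 − f) = 1/0.5 = 2/1.
Single-dose peak C₀ = D/Vd = 64/8 = 8 μg/mL.
Steady-state peak Cmax,ss = C₀·R = 8 × 2/1 ≈ 16.000 μg/mL.
Peak 16.0 μg/mL vs MTC 21 μg/mL: below toxic threshold.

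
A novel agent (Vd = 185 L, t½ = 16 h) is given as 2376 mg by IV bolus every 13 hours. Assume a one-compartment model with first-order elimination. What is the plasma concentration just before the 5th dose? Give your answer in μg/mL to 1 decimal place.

f = (1/2)^(τ/t½) = (1/2)^(13/16) ≈ 0.5694.
C₀ = D/Vd = 2376/185 ≈ 12.843 μg/mL.
Before the 5th dose, 4 doses have been given. Superposition: Cmin = C₀·(f + f² + … + f^4).
≈ 12.843 × (0.5694 + 0.3242 + 0.1846 + 0.1051) ≈ 12.843 × 1.1833 ≈ 15.197 μg/mL.

15.2 μg/mL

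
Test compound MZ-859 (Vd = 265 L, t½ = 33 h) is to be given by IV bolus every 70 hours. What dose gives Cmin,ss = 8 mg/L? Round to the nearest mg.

7103 mg

τ/t½ = 70/33 ≈ 2.1212, so f = (1/2)^(70/33) ≈ 0.229854.
Cmin,ss = (D/Vd)·f/(1−f), so D = Cmin,ss·Vd·(1−f)/f.
D = 8 × 265 × (1−f)/f ≈ 8 × 265 × 3.35059 ≈ 7103.25 mg.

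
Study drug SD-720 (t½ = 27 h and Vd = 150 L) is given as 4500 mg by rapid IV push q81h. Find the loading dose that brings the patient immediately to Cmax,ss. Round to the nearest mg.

f = (1/2)^(81/27) ≈ 0.125000; accumulation ratio R = 1/(1−f) ≈ 1.14286.
Loading dose to hit Cmax,ss on first dose: D_load = D_maint·R ≈ 4500 × 1.14286 ≈ 5142.87 mg.

5143 mg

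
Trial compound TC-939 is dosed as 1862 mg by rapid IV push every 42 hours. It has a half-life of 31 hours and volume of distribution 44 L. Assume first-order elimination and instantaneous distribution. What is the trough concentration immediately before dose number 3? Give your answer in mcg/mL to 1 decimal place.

23.0 mcg/mL

f = (1/2)^(τ/t½) = (1/2)^(42/31) ≈ 0.3910.
C₀ = D/Vd = 1862/44 ≈ 42.318 mcg/mL.
Before the 3rd dose, 2 doses have been given. Superposition: Cmin = C₀·(f + f²).
≈ 42.318 × (0.3910 + 0.1529) ≈ 42.318 × 0.5439 ≈ 23.017 mcg/mL.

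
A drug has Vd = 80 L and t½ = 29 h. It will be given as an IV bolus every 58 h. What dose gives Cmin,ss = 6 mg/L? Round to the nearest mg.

1440 mg

τ/t½ = 58/29 ≈ 2, so f = (1/2)^(58/29) ≈ 0.250000.
Cmin,ss = (D/Vd)·f/(1−f), so D = Cmin,ss·Vd·(1−f)/f.
D = 6 × 80 × (1−f)/f ≈ 6 × 80 × 3.00000 ≈ 1440.00 mg.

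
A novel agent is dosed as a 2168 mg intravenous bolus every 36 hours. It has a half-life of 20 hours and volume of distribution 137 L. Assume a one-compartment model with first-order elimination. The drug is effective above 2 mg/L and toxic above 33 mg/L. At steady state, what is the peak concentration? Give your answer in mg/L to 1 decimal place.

Over one 36-h interval, 36/20 ≈ 1.8 half-lives elapse, leaving f ≈ 0.2872 of each dose.
Accumulation ratio R = 1/(1 − f) ≈ 1/0.7128 ≈ 1.4029.
Each bolus raises the concentration by D/Vd = 2168/137 ≈ 15.825 mg/L.
Steady-state peak Cmax,ss = C₀·R ≈ 15.825 × 1.4029 ≈ 22.201 mg/L.
Peak 22.2 mg/L vs MTC 33 mg/L: below toxic threshold.

22.2 mg/L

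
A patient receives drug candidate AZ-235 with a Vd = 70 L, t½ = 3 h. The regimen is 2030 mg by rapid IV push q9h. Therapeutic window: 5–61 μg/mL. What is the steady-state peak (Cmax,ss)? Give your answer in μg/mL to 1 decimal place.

The dosing interval is 3 half-lives, so f = 2^(−3) = 0.125.
At steady state, R = 1/(1 − 0.125) = 8/7.
Single-dose peak C₀ = D/Vd = 2030/70 = 29 μg/mL.
Steady-state peak Cmax,ss = C₀·R = 29 × 8/7 ≈ 33.143 μg/mL.
Peak 33.1 μg/mL vs MTC 61 μg/mL: below toxic threshold.

33.1 μg/mL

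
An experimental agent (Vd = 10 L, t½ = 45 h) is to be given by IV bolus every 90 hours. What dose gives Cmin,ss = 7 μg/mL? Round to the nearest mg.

210 mg

τ/t½ = 90/45 ≈ 2, so f = (1/2)^(90/45) ≈ 0.250000.
Cmin,ss = (D/Vd)·f/(1−f), so D = Cmin,ss·Vd·(1−f)/f.
D = 7 × 10 × (1−f)/f ≈ 7 × 10 × 3.00000 ≈ 210.00 mg.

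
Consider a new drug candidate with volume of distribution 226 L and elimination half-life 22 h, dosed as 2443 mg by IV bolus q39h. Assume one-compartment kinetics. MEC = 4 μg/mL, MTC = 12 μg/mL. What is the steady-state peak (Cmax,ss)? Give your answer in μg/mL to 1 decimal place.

τ/t½ = 39/22 ≈ 1.7727, so fraction remaining f = (1/2)^(39/22) ≈ 0.2927.
At steady state, accumulation factor R = 1/(1 − e^(−kτ)) ≈ 1.4138.
Each bolus raises the concentration by D/Vd = 2443/226 ≈ 10.810 μg/mL.
Steady-state peak Cmax,ss = C₀·R ≈ 10.810 × 1.4138 ≈ 15.283 μg/mL.
Peak 15.3 μg/mL vs MTC 12 μg/mL: exceeds toxic threshold.

15.3 μg/mL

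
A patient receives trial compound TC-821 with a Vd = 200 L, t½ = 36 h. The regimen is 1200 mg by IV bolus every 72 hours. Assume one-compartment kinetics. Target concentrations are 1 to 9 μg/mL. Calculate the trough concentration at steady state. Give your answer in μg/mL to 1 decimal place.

τ = 72 h = 2 half-lives, so f = (1/2)^2 = 0.25.
At steady state, R = 1/(1 − 0.25) = 4/3.
Single-dose peak C₀ = D/Vd = 1200/200 = 6 μg/mL.
Steady-state peak Cmax,ss = C₀·R = 6 × 4/3 ≈ 8.000 μg/mL.
Steady-state trough Cmin,ss = Cmax,ss·f ≈ 8.000 × 0.25 ≈ 2.000 μg/mL.
Trough 2.0 μg/mL vs MEC 1 μg/mL: adequate.

2.0 μg/mL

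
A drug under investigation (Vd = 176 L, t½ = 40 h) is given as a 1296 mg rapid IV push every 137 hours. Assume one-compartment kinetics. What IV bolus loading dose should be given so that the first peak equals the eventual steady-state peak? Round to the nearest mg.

f = (1/2)^(137/40) ≈ 0.093105; accumulation ratio R = 1/(1−f) ≈ 1.10266.
Loading dose to hit Cmax,ss on first dose: D_load = D_maint·R ≈ 1296 × 1.10266 ≈ 1429.05 mg.

1429 mg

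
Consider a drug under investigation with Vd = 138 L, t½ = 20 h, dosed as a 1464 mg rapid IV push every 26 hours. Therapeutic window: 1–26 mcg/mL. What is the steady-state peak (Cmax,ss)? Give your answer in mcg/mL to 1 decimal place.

k = ln2/t½ = ln2/20 ≈ 0.034657 h⁻¹; fraction remaining f = e^(−kτ) = e^(−0.034657×26) ≈ 0.4061.
Accumulation ratio R = 1/(1 − f) ≈ 1/0.5939 ≈ 1.6838.
Each bolus raises the concentration by D/Vd = 1464/138 ≈ 10.609 mcg/mL.
Cmax,ss = C₀/(1 − f) ≈ 10.609/0.5939 ≈ 17.863 mcg/mL.
Peak 17.9 mcg/mL vs MTC 26 mcg/mL: below toxic threshold.

17.9 mcg/mL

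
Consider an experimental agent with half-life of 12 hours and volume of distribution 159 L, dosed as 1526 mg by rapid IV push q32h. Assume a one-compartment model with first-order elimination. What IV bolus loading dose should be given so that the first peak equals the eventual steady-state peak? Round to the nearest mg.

1811 mg

f = (1/2)^(32/12) ≈ 0.157490; accumulation ratio R = 1/(1−f) ≈ 1.18693.
Loading dose to hit Cmax,ss on first dose: D_load = D_maint·R ≈ 1526 × 1.18693 ≈ 1811.26 mg.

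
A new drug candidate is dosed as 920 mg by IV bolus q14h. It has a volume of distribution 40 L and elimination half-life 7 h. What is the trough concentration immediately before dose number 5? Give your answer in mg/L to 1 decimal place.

7.6 mg/L

f = (1/2)^(τ/t½) = (1/2)^(14/7) ≈ 0.2500.
C₀ = D/Vd = 920/40 ≈ 23.000 mg/L.
Before the 5th dose, 4 doses have been given. Superposition: Cmin = C₀·(f + f² + … + f^4).
≈ 23.000 × (0.2500 + 0.0625 + 0.0156 + 0.0039) ≈ 23.000 × 0.3320 ≈ 7.636 mg/L.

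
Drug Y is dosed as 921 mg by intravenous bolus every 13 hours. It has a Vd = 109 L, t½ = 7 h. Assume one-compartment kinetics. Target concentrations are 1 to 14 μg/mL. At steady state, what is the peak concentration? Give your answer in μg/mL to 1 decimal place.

11.7 μg/mL

Over one 13-h interval, 13/7 ≈ 1.8571 half-lives elapse, leaving f ≈ 0.2760 of each dose.
Accumulation ratio R = 1/(1 − f) ≈ 1/0.7240 ≈ 1.3812.
Each bolus raises the concentration by D/Vd = 921/109 ≈ 8.450 μg/mL.
Steady-state peak Cmax,ss = C₀·R ≈ 8.450 × 1.3812 ≈ 11.671 μg/mL.
Peak 11.7 μg/mL vs MTC 14 μg/mL: below toxic threshold.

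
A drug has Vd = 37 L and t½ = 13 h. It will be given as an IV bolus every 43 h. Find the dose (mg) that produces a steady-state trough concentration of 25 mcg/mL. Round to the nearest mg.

8234 mg

τ/t½ = 43/13 ≈ 3.3077, so f = (1/2)^(43/13) ≈ 0.100992.
Cmin,ss = (D/Vd)·f/(1−f), so D = Cmin,ss·Vd·(1−f)/f.
D = 25 × 37 × (1−f)/f ≈ 25 × 37 × 8.90177 ≈ 8234.14 mg.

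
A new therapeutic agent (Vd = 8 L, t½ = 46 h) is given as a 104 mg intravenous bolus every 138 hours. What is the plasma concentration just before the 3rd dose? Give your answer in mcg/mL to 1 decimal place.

f = (1/2)^(τ/t½) = (1/2)^(138/46) ≈ 0.1250.
C₀ = D/Vd = 104/8 ≈ 13.000 mcg/mL.
Before the 3rd dose, 2 doses have been given. Superposition: Cmin = C₀·(f + f²).
≈ 13.000 × (0.1250 + 0.0156) ≈ 13.000 × 0.1406 ≈ 1.828 mcg/mL.

1.8 mcg/mL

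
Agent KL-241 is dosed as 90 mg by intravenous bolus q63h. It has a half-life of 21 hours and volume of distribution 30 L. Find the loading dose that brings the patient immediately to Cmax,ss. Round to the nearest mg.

103 mg

f = (1/2)^(63/21) ≈ 0.125000; accumulation ratio R = 1/(1−f) ≈ 1.14286.
Loading dose to hit Cmax,ss on first dose: D_load = D_maint·R ≈ 90 × 1.14286 ≈ 102.86 mg.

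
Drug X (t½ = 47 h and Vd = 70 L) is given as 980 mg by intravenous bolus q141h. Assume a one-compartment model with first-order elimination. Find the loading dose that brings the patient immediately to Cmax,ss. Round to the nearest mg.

f = (1/2)^(141/47) ≈ 0.125000; accumulation ratio R = 1/(1−f) ≈ 1.14286.
Loading dose to hit Cmax,ss on first dose: D_load = D_maint·R ≈ 980 × 1.14286 ≈ 1120.00 mg.

1120 mg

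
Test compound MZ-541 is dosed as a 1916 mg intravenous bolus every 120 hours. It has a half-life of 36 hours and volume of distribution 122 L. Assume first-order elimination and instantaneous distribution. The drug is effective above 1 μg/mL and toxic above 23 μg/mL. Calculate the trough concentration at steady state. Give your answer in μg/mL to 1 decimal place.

1.7 μg/mL

Over one 120-h interval, 120/36 ≈ 3.3333 half-lives elapse, leaving f ≈ 0.0992 of each dose.
Accumulation ratio R = 1/(1 − f) ≈ 1/0.9008 ≈ 1.1101.
Single-dose peak C₀ = D/Vd = 1916/122 ≈ 15.705 μg/mL.
Cmax,ss = C₀/(1 − f) ≈ 15.705/0.9008 ≈ 17.435 μg/mL.
Steady-state trough Cmin,ss = Cmax,ss·f ≈ 17.435 × 0.0992 ≈ 1.730 μg/mL.
Trough 1.7 μg/mL vs MEC 1 μg/mL: adequate.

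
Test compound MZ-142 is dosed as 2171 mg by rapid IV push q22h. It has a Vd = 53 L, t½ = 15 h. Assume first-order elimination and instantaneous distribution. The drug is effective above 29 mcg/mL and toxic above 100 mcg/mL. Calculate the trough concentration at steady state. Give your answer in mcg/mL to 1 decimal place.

k = ln2/t½ = ln2/15 ≈ 0.046210 h⁻¹; fraction remaining f = e^(−kτ) = e^(−0.046210×22) ≈ 0.3618.
At steady state, accumulation factor R = 1/(1 − e^(−kτ)) ≈ 1.5669.
Each bolus raises the concentration by D/Vd = 2171/53 ≈ 40.962 mcg/mL.
Steady-state peak Cmax,ss = C₀·R ≈ 40.962 × 1.5669 ≈ 64.183 mcg/mL.
Steady-state trough Cmin,ss = Cmax,ss·f ≈ 64.183 × 0.3618 ≈ 23.221 mcg/mL.
Trough 23.2 mcg/mL vs MEC 29 mcg/mL: subtherapeutic.

23.2 mcg/mL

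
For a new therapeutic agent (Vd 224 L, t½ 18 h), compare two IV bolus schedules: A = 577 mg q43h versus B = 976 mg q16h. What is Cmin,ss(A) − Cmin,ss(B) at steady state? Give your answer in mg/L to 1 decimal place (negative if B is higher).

-4.5 mg/L

Regimen A: f = (1/2)^(43/18) ≈ 0.1909; Cmin,ss = (577/224)·f/(1−f) ≈ 0.608 mg/L.
Regimen B: f = (1/2)^(16/18) ≈ 0.5400; Cmin,ss = (976/224)·f/(1−f) ≈ 5.115 mg/L.
Difference ≈ 0.608 − 5.115 ≈ -4.507 mg/L.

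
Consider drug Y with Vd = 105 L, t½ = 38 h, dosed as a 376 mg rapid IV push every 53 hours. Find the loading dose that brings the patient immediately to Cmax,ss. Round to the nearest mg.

607 mg

f = (1/2)^(53/38) ≈ 0.380314; accumulation ratio R = 1/(1−f) ≈ 1.61372.
Loading dose to hit Cmax,ss on first dose: D_load = D_maint·R ≈ 376 × 1.61372 ≈ 606.76 mg.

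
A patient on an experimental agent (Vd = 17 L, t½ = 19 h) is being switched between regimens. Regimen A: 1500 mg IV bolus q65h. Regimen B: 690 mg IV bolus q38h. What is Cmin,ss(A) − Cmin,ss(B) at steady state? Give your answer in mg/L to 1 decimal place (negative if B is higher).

-4.4 mg/L

Regimen A: f = (1/2)^(65/19) ≈ 0.0934; Cmin,ss = (1500/17)·f/(1−f) ≈ 9.090 mg/L.
Regimen B: f = (1/2)^(38/19) ≈ 0.2500; Cmin,ss = (690/17)·f/(1−f) ≈ 13.529 mg/L.
Difference ≈ 9.090 − 13.529 ≈ -4.439 mg/L.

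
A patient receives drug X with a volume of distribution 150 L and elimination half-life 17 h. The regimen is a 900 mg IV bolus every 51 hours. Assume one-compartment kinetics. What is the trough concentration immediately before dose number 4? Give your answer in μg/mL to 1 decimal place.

f = (1/2)^(τ/t½) = (1/2)^(51/17) ≈ 0.1250.
C₀ = D/Vd = 900/150 ≈ 6.000 μg/mL.
Before the 4th dose, 3 doses have been given. Superposition: Cmin = C₀·(f + f² + … + f^3).
≈ 6.000 × (0.1250 + 0.0156 + 0.0020) ≈ 6.000 × 0.1426 ≈ 0.856 μg/mL.

0.9 μg/mL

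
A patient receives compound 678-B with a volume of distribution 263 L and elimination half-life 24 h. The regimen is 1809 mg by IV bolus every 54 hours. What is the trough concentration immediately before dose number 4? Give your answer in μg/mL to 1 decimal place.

1.8 μg/mL

f = (1/2)^(τ/t½) = (1/2)^(54/24) ≈ 0.2102.
C₀ = D/Vd = 1809/263 ≈ 6.878 μg/mL.
Before the 4th dose, 3 doses have been given. Superposition: Cmin = C₀·(f + f² + … + f^3).
≈ 6.878 × (0.2102 + 0.0442 + 0.0093) ≈ 6.878 × 0.2637 ≈ 1.814 μg/mL.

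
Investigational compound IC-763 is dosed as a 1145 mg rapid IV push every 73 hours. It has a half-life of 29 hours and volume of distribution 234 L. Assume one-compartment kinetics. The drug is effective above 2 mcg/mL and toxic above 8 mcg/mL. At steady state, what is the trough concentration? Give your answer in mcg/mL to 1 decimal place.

Over one 73-h interval, 73/29 ≈ 2.5172 half-lives elapse, leaving f ≈ 0.1747 of each dose.
Each bolus raises the concentration by D/Vd = 1145/234 ≈ 4.893 mcg/mL.
Steady-state trough Cmin,ss = C₀·f/(1−f) ≈ 4.893 × 0.1747/0.8253 ≈ 1.036 mcg/mL.
Trough 1.0 mcg/mL vs MEC 2 mcg/mL: subtherapeutic.

1.0 mcg/mL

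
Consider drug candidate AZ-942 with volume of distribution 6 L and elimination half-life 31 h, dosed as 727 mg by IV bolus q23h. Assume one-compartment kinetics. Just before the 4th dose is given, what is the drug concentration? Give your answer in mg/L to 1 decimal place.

141.7 mg/L

f = (1/2)^(τ/t½) = (1/2)^(23/31) ≈ 0.5979.
C₀ = D/Vd = 727/6 ≈ 121.167 mg/L.
Before the 4th dose, 3 doses have been given. Superposition: Cmin = C₀·(f + f² + … + f^3).
≈ 121.167 × (0.5979 + 0.3575 + 0.2137) ≈ 121.167 × 1.1691 ≈ 141.656 mg/L.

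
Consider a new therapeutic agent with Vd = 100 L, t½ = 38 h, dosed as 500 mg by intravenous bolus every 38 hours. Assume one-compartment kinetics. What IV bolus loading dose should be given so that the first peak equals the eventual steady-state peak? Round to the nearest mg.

f = (1/2)^(38/38) ≈ 0.500000; accumulation ratio R = 1/(1−f) ≈ 2.00000.
Loading dose to hit Cmax,ss on first dose: D_load = D_maint·R ≈ 500 × 2.00000 ≈ 1000.00 mg.

1000 mg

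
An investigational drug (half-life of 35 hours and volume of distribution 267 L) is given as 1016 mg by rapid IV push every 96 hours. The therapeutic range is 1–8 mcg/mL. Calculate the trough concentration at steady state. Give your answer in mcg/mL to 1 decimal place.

Over one 96-h interval, 96/35 ≈ 2.7429 half-lives elapse, leaving f ≈ 0.1494 of each dose.
At steady state, accumulation factor R = 1/(1 − e^(−kτ)) ≈ 1.1756.
Each bolus raises the concentration by D/Vd = 1016/267 ≈ 3.805 mcg/mL.
Steady-state peak Cmax,ss = C₀·R ≈ 3.805 × 1.1756 ≈ 4.473 mcg/mL.
One interval later, Cmin,ss = Cmax,ss·e^(−kτ) ≈ 4.473 × 0.1494 ≈ 0.668 mcg/mL.
Trough 0.7 mcg/mL vs MEC 1 mcg/mL: subtherapeutic.

0.7 mcg/mL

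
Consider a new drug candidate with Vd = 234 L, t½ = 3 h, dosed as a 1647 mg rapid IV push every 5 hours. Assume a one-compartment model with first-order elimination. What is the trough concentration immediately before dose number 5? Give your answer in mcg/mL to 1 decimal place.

3.2 mcg/mL

f = (1/2)^(τ/t½) = (1/2)^(5/3) ≈ 0.3150.
C₀ = D/Vd = 1647/234 ≈ 7.038 mcg/mL.
Before the 5th dose, 4 doses have been given. Superposition: Cmin = C₀·(f + f² + … + f^4).
≈ 7.038 × (0.3150 + 0.0992 + 0.0313 + 0.0098) ≈ 7.038 × 0.4553 ≈ 3.204 mcg/mL.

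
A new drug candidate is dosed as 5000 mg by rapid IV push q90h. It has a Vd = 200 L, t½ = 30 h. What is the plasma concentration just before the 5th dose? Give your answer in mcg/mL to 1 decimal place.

3.6 mcg/mL

f = (1/2)^(τ/t½) = (1/2)^(90/30) ≈ 0.1250.
C₀ = D/Vd = 5000/200 ≈ 25.000 mcg/mL.
Before the 5th dose, 4 doses have been given. Superposition: Cmin = C₀·(f + f² + … + f^4).
≈ 25.000 × (0.1250 + 0.0156 + 0.0020 + 0.0002) ≈ 25.000 × 0.1428 ≈ 3.570 mcg/mL.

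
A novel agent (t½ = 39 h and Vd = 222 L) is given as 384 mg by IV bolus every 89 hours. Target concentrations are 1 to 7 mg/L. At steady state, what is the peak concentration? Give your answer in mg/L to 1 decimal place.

k = ln2/t½ = ln2/39 ≈ 0.017773 h⁻¹; fraction remaining f = e^(−kτ) = e^(−0.017773×89) ≈ 0.2056.
At steady state, accumulation factor R = 1/(1 − e^(−kτ)) ≈ 1.2588.
Single-dose peak C₀ = D/Vd = 384/222 ≈ 1.730 mg/L.
Steady-state peak Cmax,ss = C₀·R ≈ 1.730 × 1.2588 ≈ 2.178 mg/L.
Peak 2.2 mg/L vs MTC 7 mg/L: below toxic threshold.

2.2 mg/L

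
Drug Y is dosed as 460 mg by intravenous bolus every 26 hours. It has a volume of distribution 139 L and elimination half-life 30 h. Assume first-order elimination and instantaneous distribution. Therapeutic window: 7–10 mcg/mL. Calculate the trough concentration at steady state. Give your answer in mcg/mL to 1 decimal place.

τ/t½ = 26/30 ≈ 0.86667, so fraction remaining f = (1/2)^(26/30) ≈ 0.5484.
Single-dose peak C₀ = D/Vd = 460/139 ≈ 3.309 mcg/mL.
Steady-state trough Cmin,ss = C₀·f/(1−f) ≈ 3.309 × 0.5484/0.4516 ≈ 4.018 mcg/mL.
Trough 4.0 mcg/mL vs MEC 7 mcg/mL: subtherapeutic.

4.0 mcg/mL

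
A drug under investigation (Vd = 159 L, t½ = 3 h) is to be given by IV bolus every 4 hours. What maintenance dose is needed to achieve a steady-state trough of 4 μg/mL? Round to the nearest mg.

967 mg

τ/t½ = 4/3 ≈ 1.3333, so f = (1/2)^(4/3) ≈ 0.396850.
Cmin,ss = (D/Vd)·f/(1−f), so D = Cmin,ss·Vd·(1−f)/f.
D = 4 × 159 × (1−f)/f ≈ 4 × 159 × 1.51984 ≈ 966.62 mg.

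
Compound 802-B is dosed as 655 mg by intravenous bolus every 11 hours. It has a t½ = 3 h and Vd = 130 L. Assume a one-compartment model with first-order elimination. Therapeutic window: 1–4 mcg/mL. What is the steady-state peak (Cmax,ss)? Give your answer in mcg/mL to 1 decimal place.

τ/t½ = 11/3 ≈ 3.6667, so fraction remaining f = (1/2)^(11/3) ≈ 0.0787.
At steady state, accumulation factor R = 1/(1 − e^(−kτ)) ≈ 1.0854.
Each bolus raises the concentration by D/Vd = 655/130 ≈ 5.038 mcg/mL.
Steady-state peak Cmax,ss = C₀·R ≈ 5.038 × 1.0854 ≈ 5.468 mcg/mL.
Peak 5.5 mcg/mL vs MTC 4 mcg/mL: exceeds toxic threshold.

5.5 mcg/mL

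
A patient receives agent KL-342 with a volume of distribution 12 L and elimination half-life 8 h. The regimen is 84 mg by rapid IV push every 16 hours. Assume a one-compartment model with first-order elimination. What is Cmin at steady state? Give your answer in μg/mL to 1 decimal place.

2.3 μg/mL

τ = 16 h = 2 half-lives, so f = (1/2)^2 = 0.25.
At steady state, R = 1/(1 − 0.25) = 4/3.
Single-dose peak C₀ = D/Vd = 84/12 = 7 μg/mL.
Steady-state peak Cmax,ss = C₀·R = 7 × 4/3 ≈ 9.333 μg/mL.
Steady-state trough Cmin,ss = Cmax,ss·f ≈ 9.333 × 0.25 ≈ 2.333 μg/mL.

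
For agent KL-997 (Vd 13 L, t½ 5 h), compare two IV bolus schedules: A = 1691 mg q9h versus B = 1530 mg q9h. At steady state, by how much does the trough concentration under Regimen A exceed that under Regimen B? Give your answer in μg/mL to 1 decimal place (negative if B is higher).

5.0 μg/mL

Regimen A: f = (1/2)^(9/5) ≈ 0.2872; Cmin,ss = (1691/13)·f/(1−f) ≈ 52.410 μg/mL.
Regimen B: f = (1/2)^(9/5) ≈ 0.2872; Cmin,ss = (1530/13)·f/(1−f) ≈ 47.420 μg/mL.
Difference ≈ 52.410 − 47.420 ≈ 4.990 μg/mL.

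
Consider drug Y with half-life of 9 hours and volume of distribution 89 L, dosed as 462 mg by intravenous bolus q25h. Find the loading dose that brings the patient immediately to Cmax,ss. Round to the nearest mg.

541 mg

f = (1/2)^(25/9) ≈ 0.145816; accumulation ratio R = 1/(1−f) ≈ 1.17071.
Loading dose to hit Cmax,ss on first dose: D_load = D_maint·R ≈ 462 × 1.17071 ≈ 540.87 mg.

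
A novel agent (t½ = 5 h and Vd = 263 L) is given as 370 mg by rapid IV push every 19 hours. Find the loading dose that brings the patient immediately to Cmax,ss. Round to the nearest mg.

f = (1/2)^(19/5) ≈ 0.071794; accumulation ratio R = 1/(1−f) ≈ 1.07735.
Loading dose to hit Cmax,ss on first dose: D_load = D_maint·R ≈ 370 × 1.07735 ≈ 398.62 mg.

399 mg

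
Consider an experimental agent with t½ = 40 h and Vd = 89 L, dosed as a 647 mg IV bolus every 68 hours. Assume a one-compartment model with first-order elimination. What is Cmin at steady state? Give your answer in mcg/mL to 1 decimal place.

Over one 68-h interval, 68/40 ≈ 1.7 half-lives elapse, leaving f ≈ 0.3078 of each dose.
At steady state, accumulation factor R = 1/(1 − e^(−kτ)) ≈ 1.4447.
Each bolus raises the concentration by D/Vd = 647/89 ≈ 7.270 mcg/mL.
Steady-state peak Cmax,ss = C₀·R ≈ 7.270 × 1.4447 ≈ 10.503 mcg/mL.
Steady-state trough Cmin,ss = Cmax,ss·f ≈ 10.503 × 0.3078 ≈ 3.233 mcg/mL.

3.2 mcg/mL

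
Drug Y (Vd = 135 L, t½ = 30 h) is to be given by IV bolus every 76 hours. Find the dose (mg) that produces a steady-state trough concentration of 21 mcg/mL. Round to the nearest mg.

13577 mg

τ/t½ = 76/30 ≈ 2.5333, so f = (1/2)^(76/30) ≈ 0.172739.
Cmin,ss = (D/Vd)·f/(1−f), so D = Cmin,ss·Vd·(1−f)/f.
D = 21 × 135 × (1−f)/f ≈ 21 × 135 × 4.78908 ≈ 13577.04 mg.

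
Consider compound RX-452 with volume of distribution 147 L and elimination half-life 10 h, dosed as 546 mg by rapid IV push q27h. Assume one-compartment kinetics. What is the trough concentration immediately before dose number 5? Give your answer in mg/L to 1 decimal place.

f = (1/2)^(τ/t½) = (1/2)^(27/10) ≈ 0.1539.
C₀ = D/Vd = 546/147 ≈ 3.714 mg/L.
Before the 5th dose, 4 doses have been given. Superposition: Cmin = C₀·(f + f² + … + f^4).
≈ 3.714 × (0.1539 + 0.0237 + 0.0036 + 0.0006) ≈ 3.714 × 0.1818 ≈ 0.675 mg/L.

0.7 mg/L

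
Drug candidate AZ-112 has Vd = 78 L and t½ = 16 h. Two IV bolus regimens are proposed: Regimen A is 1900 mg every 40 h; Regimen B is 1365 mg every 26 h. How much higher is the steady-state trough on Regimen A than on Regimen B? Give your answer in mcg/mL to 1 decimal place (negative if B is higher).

-3.2 mcg/mL

Regimen A: f = (1/2)^(40/16) ≈ 0.1768; Cmin,ss = (1900/78)·f/(1−f) ≈ 5.232 mcg/mL.
Regimen B: f = (1/2)^(26/16) ≈ 0.3242; Cmin,ss = (1365/78)·f/(1−f) ≈ 8.395 mcg/mL.
Difference ≈ 5.232 − 8.395 ≈ -3.163 mcg/mL.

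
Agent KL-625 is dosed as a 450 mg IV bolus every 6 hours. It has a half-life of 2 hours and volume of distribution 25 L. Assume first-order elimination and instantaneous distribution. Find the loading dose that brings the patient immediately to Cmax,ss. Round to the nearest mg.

514 mg

f = (1/2)^(6/2) ≈ 0.125000; accumulation ratio R = 1/(1−f) ≈ 1.14286.
Loading dose to hit Cmax,ss on first dose: D_load = D_maint·R ≈ 450 × 1.14286 ≈ 514.29 mg.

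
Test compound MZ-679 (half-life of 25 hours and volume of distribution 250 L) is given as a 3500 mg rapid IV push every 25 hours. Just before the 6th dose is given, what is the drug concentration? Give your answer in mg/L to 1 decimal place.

13.6 mg/L

f = (1/2)^(τ/t½) = (1/2)^(25/25) ≈ 0.5000.
C₀ = D/Vd = 3500/250 ≈ 14.000 mg/L.
Before the 6th dose, 5 doses have been given. Superposition: Cmin = C₀·(f + f² + … + f^5).
≈ 14.000 × (0.5000 + 0.2500 + 0.1250 + 0.0625 + 0.0313) ≈ 14.000 × 0.9688 ≈ 13.563 mg/L.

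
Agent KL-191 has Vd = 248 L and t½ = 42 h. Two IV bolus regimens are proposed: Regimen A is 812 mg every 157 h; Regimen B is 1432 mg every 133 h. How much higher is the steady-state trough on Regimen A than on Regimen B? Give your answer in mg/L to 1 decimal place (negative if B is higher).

-0.5 mg/L

Regimen A: f = (1/2)^(157/42) ≈ 0.0749; Cmin,ss = (812/248)·f/(1−f) ≈ 0.265 mg/L.
Regimen B: f = (1/2)^(133/42) ≈ 0.1114; Cmin,ss = (1432/248)·f/(1−f) ≈ 0.724 mg/L.
Difference ≈ 0.265 − 0.724 ≈ -0.459 mg/L.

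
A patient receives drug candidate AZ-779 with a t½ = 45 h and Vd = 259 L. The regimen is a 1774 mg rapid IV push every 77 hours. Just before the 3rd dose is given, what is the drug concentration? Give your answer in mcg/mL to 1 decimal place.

f = (1/2)^(τ/t½) = (1/2)^(77/45) ≈ 0.3054.
C₀ = D/Vd = 1774/259 ≈ 6.849 mcg/mL.
Before the 3rd dose, 2 doses have been given. Superposition: Cmin = C₀·(f + f²).
≈ 6.849 × (0.3054 + 0.0933) ≈ 6.849 × 0.3987 ≈ 2.731 mcg/mL.

2.7 mcg/mL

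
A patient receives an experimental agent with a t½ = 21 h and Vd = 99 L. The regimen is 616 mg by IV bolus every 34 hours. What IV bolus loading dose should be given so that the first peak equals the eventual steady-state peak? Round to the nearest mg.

f = (1/2)^(34/21) ≈ 0.325550; accumulation ratio R = 1/(1−f) ≈ 1.48269.
Loading dose to hit Cmax,ss on first dose: D_load = D_maint·R ≈ 616 × 1.48269 ≈ 913.34 mg.

913 mg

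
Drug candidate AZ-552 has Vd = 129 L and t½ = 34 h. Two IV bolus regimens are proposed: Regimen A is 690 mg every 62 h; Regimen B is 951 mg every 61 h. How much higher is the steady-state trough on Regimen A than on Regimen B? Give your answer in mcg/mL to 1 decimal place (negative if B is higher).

-0.9 mcg/mL

Regimen A: f = (1/2)^(62/34) ≈ 0.2825; Cmin,ss = (690/129)·f/(1−f) ≈ 2.106 mcg/mL.
Regimen B: f = (1/2)^(61/34) ≈ 0.2883; Cmin,ss = (951/129)·f/(1−f) ≈ 2.986 mcg/mL.
Difference ≈ 2.106 − 2.986 ≈ -0.880 mcg/mL.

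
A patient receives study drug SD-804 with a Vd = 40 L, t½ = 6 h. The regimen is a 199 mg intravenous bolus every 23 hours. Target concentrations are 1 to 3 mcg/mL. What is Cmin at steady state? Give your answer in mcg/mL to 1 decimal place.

0.4 mcg/mL

Over one 23-h interval, 23/6 ≈ 3.8333 half-lives elapse, leaving f ≈ 0.0702 of each dose.
Single-dose peak C₀ = D/Vd = 199/40 ≈ 4.975 mcg/mL.
Steady-state trough Cmin,ss = C₀·f/(1−f) ≈ 4.975 × 0.0702/0.9298 ≈ 0.376 mcg/mL.
Trough 0.4 mcg/mL vs MEC 1 mcg/mL: subtherapeutic.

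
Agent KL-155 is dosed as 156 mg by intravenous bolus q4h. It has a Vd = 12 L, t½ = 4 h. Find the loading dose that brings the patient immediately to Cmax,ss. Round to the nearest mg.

f = (1/2)^(4/4) ≈ 0.500000; accumulation ratio R = 1/(1−f) ≈ 2.00000.
Loading dose to hit Cmax,ss on first dose: D_load = D_maint·R ≈ 156 × 2.00000 ≈ 312.00 mg.

312 mg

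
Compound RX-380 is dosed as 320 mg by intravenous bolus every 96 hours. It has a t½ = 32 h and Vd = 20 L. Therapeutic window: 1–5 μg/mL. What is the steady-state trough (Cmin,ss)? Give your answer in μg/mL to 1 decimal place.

2.3 μg/mL

τ = 96 h = 3 half-lives, so f = (1/2)^3 = 0.125.
At steady state, R = 1/(1 − 0.125) = 8/7.
Single-dose peak C₀ = D/Vd = 320/20 = 16 μg/mL.
Steady-state peak Cmax,ss = C₀·R = 16 × 8/7 ≈ 18.286 μg/mL.
Steady-state trough Cmin,ss = Cmax,ss·f ≈ 18.286 × 0.125 ≈ 2.286 μg/mL.
Trough 2.3 μg/mL vs MEC 1 μg/mL: adequate.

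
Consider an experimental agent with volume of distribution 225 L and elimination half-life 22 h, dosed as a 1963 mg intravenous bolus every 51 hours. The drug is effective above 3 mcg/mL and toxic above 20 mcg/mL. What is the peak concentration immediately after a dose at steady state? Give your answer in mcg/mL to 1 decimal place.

10.9 mcg/mL

τ/t½ = 51/22 ≈ 2.3182, so fraction remaining f = (1/2)^(51/22) ≈ 0.2005.
At steady state, accumulation factor R = 1/(1 − e^(−kτ)) ≈ 1.2508.
Single-dose peak C₀ = D/Vd = 1963/225 ≈ 8.724 mcg/mL.
Steady-state peak Cmax,ss = C₀·R ≈ 8.724 × 1.2508 ≈ 10.912 mcg/mL.
Peak 10.9 mcg/mL vs MTC 20 mcg/mL: below toxic threshold.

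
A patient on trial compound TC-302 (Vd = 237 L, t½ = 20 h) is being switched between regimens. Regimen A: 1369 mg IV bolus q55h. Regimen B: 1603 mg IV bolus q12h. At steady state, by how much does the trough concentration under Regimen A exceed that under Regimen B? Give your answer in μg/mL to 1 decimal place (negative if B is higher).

Regimen A: f = (1/2)^(55/20) ≈ 0.1487; Cmin,ss = (1369/237)·f/(1−f) ≈ 1.009 μg/mL.
Regimen B: f = (1/2)^(12/20) ≈ 0.6598; Cmin,ss = (1603/237)·f/(1−f) ≈ 13.118 μg/mL.
Difference ≈ 1.009 − 13.118 ≈ -12.109 μg/mL.

-12.1 μg/mL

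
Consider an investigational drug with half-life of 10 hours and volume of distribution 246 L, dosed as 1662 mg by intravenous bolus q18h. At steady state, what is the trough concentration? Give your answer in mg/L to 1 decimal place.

k = ln2/t½ = ln2/10 ≈ 0.069315 h⁻¹; fraction remaining f = e^(−kτ) = e^(−0.069315×18) ≈ 0.2872.
Accumulation ratio R = 1/(1 − f) ≈ 1/0.7128 ≈ 1.4029.
Single-dose peak C₀ = D/Vd = 1662/246 ≈ 6.756 mg/L.
Steady-state peak Cmax,ss = C₀·R ≈ 6.756 × 1.4029 ≈ 9.478 mg/L.
Steady-state trough Cmin,ss = Cmax,ss·f ≈ 9.478 × 0.2872 ≈ 2.722 mg/L.

2.7 mg/L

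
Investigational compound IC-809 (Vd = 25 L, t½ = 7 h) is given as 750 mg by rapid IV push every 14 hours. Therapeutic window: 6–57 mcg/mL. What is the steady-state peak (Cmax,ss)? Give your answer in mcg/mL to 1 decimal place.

40.0 mcg/mL

τ = 14 h = 2 half-lives, so f = (1/2)^2 = 0.25.
At steady state, R = 1/(1 − 0.25) = 4/3.
Single-dose peak C₀ = D/Vd = 750/25 = 30 mcg/mL.
Steady-state peak Cmax,ss = C₀·R = 30 × 4/3 ≈ 40.000 mcg/mL.
Peak 40.0 mcg/mL vs MTC 57 mcg/mL: below toxic threshold.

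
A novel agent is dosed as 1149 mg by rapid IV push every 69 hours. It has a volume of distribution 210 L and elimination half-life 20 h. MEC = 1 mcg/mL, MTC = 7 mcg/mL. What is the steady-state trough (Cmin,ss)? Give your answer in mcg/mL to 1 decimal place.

0.6 mcg/mL

τ/t½ = 69/20 ≈ 3.45, so fraction remaining f = (1/2)^(69/20) ≈ 0.0915.
Single-dose peak C₀ = D/Vd = 1149/210 ≈ 5.471 mcg/mL.
Steady-state trough Cmin,ss = C₀·f/(1−f) ≈ 5.471 × 0.0915/0.9085 ≈ 0.551 mcg/mL.
Trough 0.6 mcg/mL vs MEC 1 mcg/mL: subtherapeutic.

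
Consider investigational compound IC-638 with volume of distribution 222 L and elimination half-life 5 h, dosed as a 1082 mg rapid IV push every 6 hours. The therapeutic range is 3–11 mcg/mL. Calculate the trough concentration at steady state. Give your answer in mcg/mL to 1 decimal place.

Over one 6-h interval, 6/5 ≈ 1.2 half-lives elapse, leaving f ≈ 0.4353 of each dose.
Accumulation ratio R = 1/(1 − f) ≈ 1/0.5647 ≈ 1.7709.
Single-dose peak C₀ = D/Vd = 1082/222 ≈ 4.874 mcg/mL.
Cmax,ss = C₀/(1 − f) ≈ 4.874/0.5647 ≈ 8.631 mcg/mL.
Steady-state trough Cmin,ss = Cmax,ss·f ≈ 8.631 × 0.4353 ≈ 3.757 mcg/mL.
Trough 3.8 mcg/mL vs MEC 3 mcg/mL: adequate.

3.8 mcg/mL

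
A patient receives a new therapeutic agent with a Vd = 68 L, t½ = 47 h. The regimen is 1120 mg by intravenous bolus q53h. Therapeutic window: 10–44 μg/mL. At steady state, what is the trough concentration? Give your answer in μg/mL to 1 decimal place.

τ/t½ = 53/47 ≈ 1.1277, so fraction remaining f = (1/2)^(53/47) ≈ 0.4577.
At steady state, accumulation factor R = 1/(1 − e^(−kτ)) ≈ 1.8440.
Each bolus raises the concentration by D/Vd = 1120/68 ≈ 16.471 μg/mL.
Steady-state peak Cmax,ss = C₀·R ≈ 16.471 × 1.8440 ≈ 30.373 μg/mL.
One interval later, Cmin,ss = Cmax,ss·e^(−kτ) ≈ 30.373 × 0.4577 ≈ 13.902 μg/mL.
Trough 13.9 μg/mL vs MEC 10 μg/mL: adequate.

13.9 μg/mL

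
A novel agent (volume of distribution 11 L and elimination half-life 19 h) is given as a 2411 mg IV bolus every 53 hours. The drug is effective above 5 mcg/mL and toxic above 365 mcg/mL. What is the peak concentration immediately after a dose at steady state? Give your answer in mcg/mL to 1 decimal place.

k = ln2/t½ = ln2/19 ≈ 0.036481 h⁻¹; fraction remaining f = e^(−kτ) = e^(−0.036481×53) ≈ 0.1446.
At steady state, accumulation factor R = 1/(1 − e^(−kτ)) ≈ 1.1690.
Each bolus raises the concentration by D/Vd = 2411/11 ≈ 219.182 mcg/mL.
Steady-state peak Cmax,ss = C₀·R ≈ 219.182 × 1.1690 ≈ 256.224 mcg/mL.
Peak 256.2 mcg/mL vs MTC 365 mcg/mL: below toxic threshold.

256.2 mcg/mL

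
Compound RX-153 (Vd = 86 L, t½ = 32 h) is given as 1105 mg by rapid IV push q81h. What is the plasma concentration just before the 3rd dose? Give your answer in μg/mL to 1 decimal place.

f = (1/2)^(τ/t½) = (1/2)^(81/32) ≈ 0.1730.
C₀ = D/Vd = 1105/86 ≈ 12.849 μg/mL.
Before the 3rd dose, 2 doses have been given. Superposition: Cmin = C₀·(f + f²).
≈ 12.849 × (0.1730 + 0.0299) ≈ 12.849 × 0.2029 ≈ 2.607 μg/mL.

2.6 μg/mL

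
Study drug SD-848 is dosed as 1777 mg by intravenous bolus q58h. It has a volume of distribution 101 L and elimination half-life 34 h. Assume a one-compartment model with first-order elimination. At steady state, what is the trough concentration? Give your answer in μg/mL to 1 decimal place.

k = ln2/t½ = ln2/34 ≈ 0.020387 h⁻¹; fraction remaining f = e^(−kτ) = e^(−0.020387×58) ≈ 0.3065.
Accumulation ratio R = 1/(1 − f) ≈ 1/0.6935 ≈ 1.4420.
Each bolus raises the concentration by D/Vd = 1777/101 ≈ 17.594 μg/mL.
Steady-state peak Cmax,ss = C₀·R ≈ 17.594 × 1.4420 ≈ 25.371 μg/mL.
One interval later, Cmin,ss = Cmax,ss·e^(−kτ) ≈ 25.371 × 0.3065 ≈ 7.776 μg/mL.

7.8 μg/mL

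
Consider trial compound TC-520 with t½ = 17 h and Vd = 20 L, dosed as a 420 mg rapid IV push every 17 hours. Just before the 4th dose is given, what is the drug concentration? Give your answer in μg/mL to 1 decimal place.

f = (1/2)^(τ/t½) = (1/2)^(17/17) ≈ 0.5000.
C₀ = D/Vd = 420/20 ≈ 21.000 μg/mL.
Before the 4th dose, 3 doses have been given. Superposition: Cmin = C₀·(f + f² + … + f^3).
≈ 21.000 × (0.5000 + 0.2500 + 0.1250) ≈ 21.000 × 0.8750 ≈ 18.375 μg/mL.

18.4 μg/mL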